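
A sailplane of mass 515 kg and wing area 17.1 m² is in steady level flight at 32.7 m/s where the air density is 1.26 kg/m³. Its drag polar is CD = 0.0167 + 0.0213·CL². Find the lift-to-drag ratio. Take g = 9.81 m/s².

Weight W = mg = 515 × 9.81 = 5052.2 N; in level flight L = W.
Dynamic pressure q = 0.5 × 1.26 × 32.7² = 673.7 Pa.
CL = W/(q·S) = 5052.2 / (673.7 × 17.1) = 0.4386.
CD = 0.0167 + 0.0213 × 0.4386² = 0.0208.
L/D = CL/CD = 0.4386 / 0.0208 = 21.1

L/D = 21.1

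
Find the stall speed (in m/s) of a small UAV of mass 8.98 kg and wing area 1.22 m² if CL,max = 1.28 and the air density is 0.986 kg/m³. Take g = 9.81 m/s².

V_stall = 10.7 m/s

Weight W = mg = 8.98 × 9.81 = 88.09 N.
From L = ½ρV²S·CL,max = W: V_stall = √(2W/(ρSCL,max)) = √(2·88.09/(0.986·1.22·1.28))
V_stall = √114.4 = 10.7 m/s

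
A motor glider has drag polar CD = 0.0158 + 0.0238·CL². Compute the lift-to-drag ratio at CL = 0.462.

CD = 0.0158 + 0.0238 × 0.462² = 0.02088
L/D = CL/CD = 0.462 / 0.02088 = 22.1

L/D = 22.1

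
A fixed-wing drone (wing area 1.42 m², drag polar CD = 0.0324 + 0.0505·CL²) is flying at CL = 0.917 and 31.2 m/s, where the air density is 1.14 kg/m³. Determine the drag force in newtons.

CD = 0.0324 + 0.0505 × 0.917² = 0.07486
D = ½ρv²S·CD = ½ × 1.14 × 31.2² × 1.42 × 0.07486 = 59 N

D = 59 N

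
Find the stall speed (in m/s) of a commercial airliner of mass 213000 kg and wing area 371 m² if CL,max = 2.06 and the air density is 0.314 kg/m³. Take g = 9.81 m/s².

At stall, lift equals weight: L = W = m·g = 213000 × 9.81 = 2.09×10^6 N.
V_stall = √(2W/(ρ·S·CL,max)) = √(2 × 2.09×10^6 / (0.314 × 371 × 2.06))
V_stall = √17410 = 132 m/s

V_stall = 132 m/s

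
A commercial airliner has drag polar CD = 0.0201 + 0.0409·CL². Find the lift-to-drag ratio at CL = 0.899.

CD = 0.0201 + 0.0409 × 0.899² = 0.05316
L/D = CL/CD = 0.899 / 0.05316 = 16.9

L/D = 16.9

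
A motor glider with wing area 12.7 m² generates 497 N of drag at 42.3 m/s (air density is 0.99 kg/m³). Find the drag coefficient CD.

CD = 0.0442

From D = ½ρv²S·CD, rearranging gives CD = 2D/(ρv²S).
CD = 2 × 497 / (0.99 × 42.3² × 12.7) = 0.0442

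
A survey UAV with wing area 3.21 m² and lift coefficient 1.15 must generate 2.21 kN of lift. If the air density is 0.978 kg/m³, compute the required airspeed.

v = 35 m/s

L = ½ρv²S·CL ⇒ v = √(2L/(ρ·S·CL))
v = √(2 × 2210 / (0.978 × 3.21 × 1.15)) = √1224 = 35 m/s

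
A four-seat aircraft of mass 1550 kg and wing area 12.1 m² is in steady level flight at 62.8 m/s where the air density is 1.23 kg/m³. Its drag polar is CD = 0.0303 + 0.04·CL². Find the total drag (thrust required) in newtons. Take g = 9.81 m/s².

Level flight ⇒ L = W = m·g = 1550 × 9.81 = 15206 N.
q = ½ρv² = ½ × 1.23 × 62.8² = 2425 Pa.
CL = 2W/(ρv²S) = 2×15206/(1.23×62.8²×12.1) = 0.5181.
CD = 0.0303 + 0.04 × 0.5181² = 0.04104.
D = q·S·CD = 2425 × 12.1 × 0.04104 = 1204 N

D = 1200 N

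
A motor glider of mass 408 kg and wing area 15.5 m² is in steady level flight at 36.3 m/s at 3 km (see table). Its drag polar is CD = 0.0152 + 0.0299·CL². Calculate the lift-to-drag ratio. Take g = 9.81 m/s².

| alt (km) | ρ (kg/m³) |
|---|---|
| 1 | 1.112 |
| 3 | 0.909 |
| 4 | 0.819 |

L/D = 20.8

At 3 km, from the table: ρ = 0.909 kg/m³.
In steady level flight, lift balances weight: W = mg = 408 × 9.81 = 4002.5 N.
Dynamic pressure q = 0.5 × 0.909 × 36.3² = 598.9 Pa.
CL = W/(q·S) = 4002.5 / (598.9 × 15.5) = 0.4312.
CD = 0.0152 + 0.0299 × 0.4312² = 0.02076.
L/D = CL/CD = 0.4312 / 0.02076 = 20.8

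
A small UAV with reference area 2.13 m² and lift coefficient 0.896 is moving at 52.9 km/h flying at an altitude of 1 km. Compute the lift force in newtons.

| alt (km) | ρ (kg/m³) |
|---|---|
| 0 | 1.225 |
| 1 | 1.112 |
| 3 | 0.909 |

At 1 km, from the table: ρ = 1.112 kg/m³.
Convert speed: v = 52.9 km/h ÷ 3.6 = 14.69 m/s.
Dynamic pressure q = ½ρv² = ½ × 1.112 × 14.69² = 120.1 Pa.
L = q·S·CL = 120.1 × 2.13 × 0.896 = 229 N

L = 229 N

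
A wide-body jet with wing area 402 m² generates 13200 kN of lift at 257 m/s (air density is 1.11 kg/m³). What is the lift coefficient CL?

From L = ½ρv²S·CL, rearranging gives CL = 2L/(ρv²S).
CL = 2 × 1.32×10^7 / (1.11 × 257² × 402) = 0.896

CL = 0.896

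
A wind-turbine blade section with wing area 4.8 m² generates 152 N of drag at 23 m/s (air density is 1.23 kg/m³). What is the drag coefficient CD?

CD = 0.0973

From D = ½ρv²S·CD, rearranging gives CD = 2D/(ρv²S).
CD = 2 × 152 / (1.23 × 23² × 4.8) = 0.0973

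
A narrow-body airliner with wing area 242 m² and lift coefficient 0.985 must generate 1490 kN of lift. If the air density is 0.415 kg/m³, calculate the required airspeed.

v = 174 m/s

L = ½ρv²S·CL ⇒ v = √(2L/(ρ·S·CL))
v = √(2 × 1.49×10^6 / (0.415 × 242 × 0.985)) = √30120 = 174 m/s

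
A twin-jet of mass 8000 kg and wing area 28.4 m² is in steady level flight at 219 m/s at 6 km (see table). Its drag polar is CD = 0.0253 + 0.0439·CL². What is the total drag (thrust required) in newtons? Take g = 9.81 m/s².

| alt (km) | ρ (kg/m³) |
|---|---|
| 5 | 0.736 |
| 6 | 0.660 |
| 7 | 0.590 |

At 6 km, from the table: ρ = 0.660 kg/m³.
Weight W = mg = 8000 × 9.81 = 78480 N; in level flight L = W.
Dynamic pressure q = 0.5 × 0.66 × 219² = 15830 Pa.
CL = W/(q·S) = 78480 / (15830 × 28.4) = 0.1746.
CD = 0.0253 + 0.0439 × 0.1746² = 0.02664.
D = q·S·CD = 15830 × 28.4 × 0.02664 = 11970 N

D = 12000 N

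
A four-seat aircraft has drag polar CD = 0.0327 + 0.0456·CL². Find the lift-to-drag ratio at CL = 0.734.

L/D = 12.8

CD = 0.0327 + 0.0456 × 0.734² = 0.05727
L/D = CL/CD = 0.734 / 0.05727 = 12.8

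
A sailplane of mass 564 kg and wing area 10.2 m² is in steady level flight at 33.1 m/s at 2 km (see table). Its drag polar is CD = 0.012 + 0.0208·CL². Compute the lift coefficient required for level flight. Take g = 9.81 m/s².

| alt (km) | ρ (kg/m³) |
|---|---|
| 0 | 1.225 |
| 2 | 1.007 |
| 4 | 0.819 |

CL = 0.983

At 2 km, from the table: ρ = 1.007 kg/m³.
Weight W = mg = 564 × 9.81 = 5532.8 N; in level flight L = W.
q = ½ρv² = ½ × 1.007 × 33.1² = 551.6 Pa.
CL = 2W/(ρv²S) = 2×5532.8/(1.007×33.1²×10.2) = 0.9833.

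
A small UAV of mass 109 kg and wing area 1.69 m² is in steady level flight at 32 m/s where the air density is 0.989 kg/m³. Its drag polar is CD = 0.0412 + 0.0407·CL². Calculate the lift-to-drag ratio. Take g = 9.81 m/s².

Weight W = mg = 109 × 9.81 = 1069.3 N; in level flight L = W.
Dynamic pressure q = 0.5 × 0.989 × 32² = 506.4 Pa.
CL = 2W/(ρv²S) = 2×1069.3/(0.989×32²×1.69) = 1.25.
CD = 0.0412 + 0.0407 × 1.25² = 0.1047.
L/D = CL/CD = 1.25 / 0.1047 = 11.9

L/D = 11.9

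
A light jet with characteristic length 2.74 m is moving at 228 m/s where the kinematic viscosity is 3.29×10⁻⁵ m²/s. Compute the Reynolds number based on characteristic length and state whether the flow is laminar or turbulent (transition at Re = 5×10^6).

Re = 1.9×10^7 (turbulent)

Re = v·c/ν = 228 × 2.74 / (3.29×10⁻⁵) = 1.9×10^7
Since 1.9×10^7 > 5×10^6, the flow is turbulent.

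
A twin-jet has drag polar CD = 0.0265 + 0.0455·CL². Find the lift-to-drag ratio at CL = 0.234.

CD = 0.0265 + 0.0455 × 0.234² = 0.02899
L/D = CL/CD = 0.234 / 0.02899 = 8.07

L/D = 8.07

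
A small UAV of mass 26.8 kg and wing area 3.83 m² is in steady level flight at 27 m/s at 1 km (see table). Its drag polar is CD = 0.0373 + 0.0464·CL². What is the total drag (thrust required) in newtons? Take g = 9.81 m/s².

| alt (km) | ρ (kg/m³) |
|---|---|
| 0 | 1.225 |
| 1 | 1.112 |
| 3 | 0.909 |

D = 60 N

At 1 km, from the table: ρ = 1.112 kg/m³.
Level flight ⇒ L = W = m·g = 26.8 × 9.81 = 262.91 N.
q = ½ρv² = ½ × 1.112 × 27² = 405.3 Pa.
CL = 2W/(ρv²S) = 2×262.91/(1.112×27²×3.83) = 0.1694.
CD = 0.0373 + 0.0464 × 0.1694² = 0.03863.
D = q·S·CD = 405.3 × 3.83 × 0.03863 = 59.97 N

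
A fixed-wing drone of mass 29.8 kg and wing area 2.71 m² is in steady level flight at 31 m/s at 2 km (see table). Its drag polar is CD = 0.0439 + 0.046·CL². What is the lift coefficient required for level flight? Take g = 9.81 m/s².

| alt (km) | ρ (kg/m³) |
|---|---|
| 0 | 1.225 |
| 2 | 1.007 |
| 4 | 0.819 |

CL = 0.223

At 2 km, from the table: ρ = 1.007 kg/m³.
Level flight ⇒ L = W = m·g = 29.8 × 9.81 = 292.34 N.
Dynamic pressure q = 0.5 × 1.007 × 31² = 483.9 Pa.
CL = 2W/(ρv²S) = 2×292.34/(1.007×31²×2.71) = 0.2229.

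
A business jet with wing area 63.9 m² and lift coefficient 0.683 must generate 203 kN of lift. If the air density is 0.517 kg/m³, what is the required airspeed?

L = ½ρv²S·CL ⇒ v = √(2L/(ρ·S·CL))
v = √(2 × 2.03×10^5 / (0.517 × 63.9 × 0.683)) = √17990 = 134 m/s

v = 134 m/s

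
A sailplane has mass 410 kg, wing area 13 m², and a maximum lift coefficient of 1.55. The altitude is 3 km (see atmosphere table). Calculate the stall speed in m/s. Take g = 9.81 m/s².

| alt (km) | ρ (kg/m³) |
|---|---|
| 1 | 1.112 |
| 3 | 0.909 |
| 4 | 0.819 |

At 3 km, from the table: ρ = 0.909 kg/m³.
At stall, lift equals weight: L = W = m·g = 410 × 9.81 = 4022 N.
From L = ½ρV²S·CL,max = W: V_stall = √(2W/(ρSCL,max)) = √(2·4022/(0.909·13·1.55))
V_stall = √439.2 = 21 m/s

V_stall = 21 m/s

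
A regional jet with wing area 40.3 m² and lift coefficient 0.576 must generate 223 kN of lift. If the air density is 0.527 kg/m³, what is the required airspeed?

L = ½ρv²S·CL ⇒ v = √(2L/(ρ·S·CL))
v = √(2 × 2.23×10^5 / (0.527 × 40.3 × 0.576)) = √36460 = 191 m/s

v = 191 m/s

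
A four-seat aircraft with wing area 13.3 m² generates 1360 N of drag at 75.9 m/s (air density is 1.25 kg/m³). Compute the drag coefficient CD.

CD = 0.0284

From D = ½ρv²S·CD, rearranging gives CD = 2D/(ρv²S).
CD = 2 × 1360 / (1.25 × 75.9² × 13.3) = 0.0284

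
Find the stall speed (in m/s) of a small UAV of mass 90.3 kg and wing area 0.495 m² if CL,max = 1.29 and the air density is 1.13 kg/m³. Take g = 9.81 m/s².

Stall occurs when L = W at CL,max. W = mg = 90.3 × 9.81 = 885.8 N.
V_stall = √(2W/(ρ·S·CL,max)) = √(2 × 885.8 / (1.13 × 0.495 × 1.29))
V_stall = √2455 = 49.6 m/s

V_stall = 49.6 m/s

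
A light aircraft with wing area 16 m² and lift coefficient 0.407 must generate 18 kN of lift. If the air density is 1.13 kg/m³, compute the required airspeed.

v = 69.9 m/s

L = ½ρv²S·CL ⇒ v = √(2L/(ρ·S·CL))
v = √(2 × 18000 / (1.13 × 16 × 0.407)) = √4892 = 69.9 m/s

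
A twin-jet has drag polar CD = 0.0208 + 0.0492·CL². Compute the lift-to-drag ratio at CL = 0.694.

CD = 0.0208 + 0.0492 × 0.694² = 0.0445
L/D = CL/CD = 0.694 / 0.0445 = 15.6

L/D = 15.6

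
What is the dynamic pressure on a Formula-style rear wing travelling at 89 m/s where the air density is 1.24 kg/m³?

q = ½ρv² = ½ × 1.24 × 89² = 4910 Pa

q = 4910 Pa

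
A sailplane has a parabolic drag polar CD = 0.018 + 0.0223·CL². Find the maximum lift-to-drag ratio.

For CD = CD0 + K·CL², (L/D)max occurs at CL* = √(CD0/K) and equals 1/(2√(K·CD0)).
(L/D)max = 1/(2√(0.0223 × 0.018)) = 1/(2 × 0.02003) = 25

(L/D)max = 25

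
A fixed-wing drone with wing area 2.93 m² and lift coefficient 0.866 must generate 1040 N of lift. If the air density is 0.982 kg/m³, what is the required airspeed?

L = ½ρv²S·CL ⇒ v = √(2L/(ρ·S·CL))
v = √(2 × 1040 / (0.982 × 2.93 × 0.866)) = √834.8 = 28.9 m/s

v = 28.9 m/s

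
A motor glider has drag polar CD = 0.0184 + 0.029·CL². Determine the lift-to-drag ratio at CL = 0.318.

L/D = 14.9

CD = 0.0184 + 0.029 × 0.318² = 0.02133
L/D = CL/CD = 0.318 / 0.02133 = 14.9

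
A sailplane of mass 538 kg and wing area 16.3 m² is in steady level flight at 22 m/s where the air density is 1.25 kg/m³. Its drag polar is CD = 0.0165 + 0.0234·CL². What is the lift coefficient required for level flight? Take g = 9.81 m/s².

In steady level flight, lift balances weight: W = mg = 538 × 9.81 = 5277.8 N.
Dynamic pressure q = 0.5 × 1.25 × 22² = 302.5 Pa.
CL = W/(q·S) = 5277.8 / (302.5 × 16.3) = 1.07.

CL = 1.07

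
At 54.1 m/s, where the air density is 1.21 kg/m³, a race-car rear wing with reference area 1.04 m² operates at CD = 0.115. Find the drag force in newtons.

D = ½ρv²S·CD = ½ × 1.21 × 54.1² × 1.04 × 0.115 = 212 N

D = 212 N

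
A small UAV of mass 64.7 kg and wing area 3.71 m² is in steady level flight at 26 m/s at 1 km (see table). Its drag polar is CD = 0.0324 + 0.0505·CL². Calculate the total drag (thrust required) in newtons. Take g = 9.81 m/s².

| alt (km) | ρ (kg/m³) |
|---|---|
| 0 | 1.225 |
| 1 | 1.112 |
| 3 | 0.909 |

D = 59.8 N

At 1 km, from the table: ρ = 1.112 kg/m³.
Weight W = mg = 64.7 × 9.81 = 634.71 N; in level flight L = W.
q = ½ρv² = ½ × 1.112 × 26² = 375.9 Pa.
Required CL = L/(qS) = 634.71/(375.9·3.71) = 0.4552.
CD = 0.0324 + 0.0505 × 0.4552² = 0.04286.
D = q·S·CD = 375.9 × 3.71 × 0.04286 = 59.77 N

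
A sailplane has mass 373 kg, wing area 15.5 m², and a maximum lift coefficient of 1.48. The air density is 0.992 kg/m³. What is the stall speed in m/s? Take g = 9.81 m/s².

V_stall = 17.9 m/s

Stall occurs when L = W at CL,max. W = mg = 373 × 9.81 = 3659 N.
From L = ½ρV²S·CL,max = W: V_stall = √(2W/(ρSCL,max)) = √(2·3659/(0.992·15.5·1.48))
V_stall = √321.6 = 17.9 m/s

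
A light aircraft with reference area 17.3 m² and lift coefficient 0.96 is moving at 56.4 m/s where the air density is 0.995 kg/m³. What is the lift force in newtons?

L = 26300 N

Dynamic pressure q = ½ρv² = ½ × 0.995 × 56.4² = 1583 Pa.
L = q·S·CL = 1583 × 17.3 × 0.96 = 26300 N ≈ 26.3 kN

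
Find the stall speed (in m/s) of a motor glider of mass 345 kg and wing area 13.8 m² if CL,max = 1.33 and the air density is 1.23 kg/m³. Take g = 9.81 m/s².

Stall occurs when L = W at CL,max. W = mg = 345 × 9.81 = 3384 N.
V_stall = √(2W/(ρ·S·CL,max)) = √(2 × 3384 / (1.23 × 13.8 × 1.33))
V_stall = √299.8 = 17.3 m/s

V_stall = 17.3 m/s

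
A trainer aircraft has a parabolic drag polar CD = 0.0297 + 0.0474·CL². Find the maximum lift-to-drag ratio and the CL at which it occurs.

(L/D)max = 13.3, at CL = 0.792

For CD = CD0 + K·CL², (L/D)max occurs at CL* = √(CD0/K) and equals 1/(2√(K·CD0)).
(L/D)max = 1/(2√(0.0474 × 0.0297)) = 1/(2 × 0.03752) = 13.3
CL* = √(0.0297/0.0474) = 0.792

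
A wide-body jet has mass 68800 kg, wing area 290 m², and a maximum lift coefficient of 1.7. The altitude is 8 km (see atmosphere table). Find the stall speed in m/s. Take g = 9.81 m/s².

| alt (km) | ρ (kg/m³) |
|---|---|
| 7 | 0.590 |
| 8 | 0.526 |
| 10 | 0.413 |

V_stall = 72.1 m/s

At 8 km, from the table: ρ = 0.526 kg/m³.
Stall occurs when L = W at CL,max. W = mg = 68800 × 9.81 = 6.749×10^5 N.
V_stall = √(2W/(ρ·S·CL,max)) = √(2 × 6.749×10^5 / (0.526 × 290 × 1.7))
V_stall = √5205 = 72.1 m/s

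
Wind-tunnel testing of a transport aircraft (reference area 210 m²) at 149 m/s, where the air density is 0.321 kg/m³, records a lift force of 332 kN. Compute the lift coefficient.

From L = ½ρv²S·CL, rearranging gives CL = 2L/(ρv²S).
CL = 2 × 3.32×10^5 / (0.321 × 149² × 210) = 0.444

CL = 0.444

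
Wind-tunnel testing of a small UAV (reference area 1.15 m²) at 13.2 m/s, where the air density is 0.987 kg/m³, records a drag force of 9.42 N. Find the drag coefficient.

CD = 0.0953

From D = ½ρv²S·CD, rearranging gives CD = 2D/(ρv²S).
CD = 2 × 9.42 / (0.987 × 13.2² × 1.15) = 0.0953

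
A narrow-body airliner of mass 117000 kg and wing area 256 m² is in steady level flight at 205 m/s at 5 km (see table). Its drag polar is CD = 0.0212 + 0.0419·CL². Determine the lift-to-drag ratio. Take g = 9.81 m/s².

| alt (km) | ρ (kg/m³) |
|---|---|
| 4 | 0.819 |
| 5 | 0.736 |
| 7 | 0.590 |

L/D = 11.7

At 5 km, from the table: ρ = 0.736 kg/m³.
Weight W = mg = 117000 × 9.81 = 1.1478×10^6 N; in level flight L = W.
q = ½ρv² = ½ × 0.736 × 205² = 15470 Pa.
Required CL = L/(qS) = 1.1478×10^6/(15470·256) = 0.2899.
CD = 0.0212 + 0.0419 × 0.2899² = 0.02472.
L/D = CL/CD = 0.2899 / 0.02472 = 11.7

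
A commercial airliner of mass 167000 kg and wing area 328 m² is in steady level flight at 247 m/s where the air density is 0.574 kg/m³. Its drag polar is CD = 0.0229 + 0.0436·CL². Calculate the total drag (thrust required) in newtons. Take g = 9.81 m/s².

Weight W = mg = 167000 × 9.81 = 1.6383×10^6 N; in level flight L = W.
q = ½ρv² = ½ × 0.574 × 247² = 17510 Pa.
CL = W/(q·S) = 1.6383×10^6 / (17510 × 328) = 0.2853.
CD = 0.0229 + 0.0436 × 0.2853² = 0.02645.
D = q·S·CD = 17510 × 328 × 0.02645 = 1.519×10^5 N

D = 1.52×10^5 N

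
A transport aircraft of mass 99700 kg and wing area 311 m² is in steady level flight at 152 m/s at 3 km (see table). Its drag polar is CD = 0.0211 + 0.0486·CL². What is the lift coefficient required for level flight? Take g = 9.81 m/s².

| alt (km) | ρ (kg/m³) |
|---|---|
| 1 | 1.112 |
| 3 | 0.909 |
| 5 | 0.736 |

At 3 km, from the table: ρ = 0.909 kg/m³.
Level flight ⇒ L = W = m·g = 99700 × 9.81 = 9.7806×10^5 N.
Dynamic pressure q = 0.5 × 0.909 × 152² = 10500 Pa.
Required CL = L/(qS) = 9.7806×10^5/(10500·311) = 0.2995.

CL = 0.299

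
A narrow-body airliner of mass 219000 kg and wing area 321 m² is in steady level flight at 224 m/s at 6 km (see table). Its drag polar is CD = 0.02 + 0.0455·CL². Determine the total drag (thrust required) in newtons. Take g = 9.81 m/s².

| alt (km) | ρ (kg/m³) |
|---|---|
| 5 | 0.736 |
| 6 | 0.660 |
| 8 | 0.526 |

At 6 km, from the table: ρ = 0.660 kg/m³.
In steady level flight, lift balances weight: W = mg = 219000 × 9.81 = 2.1484×10^6 N.
Dynamic pressure q = 0.5 × 0.66 × 224² = 16560 Pa.
Required CL = L/(qS) = 2.1484×10^6/(16560·321) = 0.4042.
CD = 0.02 + 0.0455 × 0.4042² = 0.02743.
D = q·S·CD = 16560 × 321 × 0.02743 = 1.458×10^5 N

D = 1.46×10^5 N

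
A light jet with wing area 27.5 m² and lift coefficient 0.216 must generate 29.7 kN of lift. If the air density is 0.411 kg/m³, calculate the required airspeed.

L = ½ρv²S·CL ⇒ v = √(2L/(ρ·S·CL))
v = √(2 × 29700 / (0.411 × 27.5 × 0.216)) = √24330 = 156 m/s

v = 156 m/s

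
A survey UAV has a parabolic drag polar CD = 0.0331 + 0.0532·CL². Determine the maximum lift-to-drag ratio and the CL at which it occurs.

For CD = CD0 + K·CL², (L/D)max occurs at CL* = √(CD0/K) and equals 1/(2√(K·CD0)).
(L/D)max = 1/(2√(0.0532 × 0.0331)) = 1/(2 × 0.04196) = 11.9
CL* = √(0.0331/0.0532) = 0.789

(L/D)max = 11.9, at CL = 0.789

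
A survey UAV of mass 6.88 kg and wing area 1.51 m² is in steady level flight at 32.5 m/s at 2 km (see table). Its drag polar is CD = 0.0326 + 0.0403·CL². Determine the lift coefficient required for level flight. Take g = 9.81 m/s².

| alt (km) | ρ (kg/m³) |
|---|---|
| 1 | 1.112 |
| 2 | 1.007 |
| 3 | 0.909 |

At 2 km, from the table: ρ = 1.007 kg/m³.
In steady level flight, lift balances weight: W = mg = 6.88 × 9.81 = 67.493 N.
q = ½ρv² = ½ × 1.007 × 32.5² = 531.8 Pa.
Required CL = L/(qS) = 67.493/(531.8·1.51) = 0.08405.

CL = 0.084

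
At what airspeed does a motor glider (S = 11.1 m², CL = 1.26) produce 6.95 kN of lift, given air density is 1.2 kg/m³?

L = ½ρv²S·CL ⇒ v = √(2L/(ρ·S·CL))
v = √(2 × 6950 / (1.2 × 11.1 × 1.26)) = √828.2 = 28.8 m/s

v = 28.8 m/s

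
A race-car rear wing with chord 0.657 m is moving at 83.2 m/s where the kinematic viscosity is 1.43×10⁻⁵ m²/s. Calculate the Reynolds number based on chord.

Re = 3.82×10^6

Re = v·c/ν = 83.2 × 0.657 / (1.43×10⁻⁵) = 3.82×10^6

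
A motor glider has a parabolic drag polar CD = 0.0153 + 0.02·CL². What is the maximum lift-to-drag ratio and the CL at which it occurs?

For CD = CD0 + K·CL², (L/D)max occurs at CL* = √(CD0/K) and equals 1/(2√(K·CD0)).
(L/D)max = 1/(2√(0.02 × 0.0153)) = 1/(2 × 0.01749) = 28.6
CL* = √(0.0153/0.02) = 0.875

(L/D)max = 28.6, at CL = 0.875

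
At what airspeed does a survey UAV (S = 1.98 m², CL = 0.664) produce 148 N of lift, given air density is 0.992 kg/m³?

L = ½ρv²S·CL ⇒ v = √(2L/(ρ·S·CL))
v = √(2 × 148 / (0.992 × 1.98 × 0.664)) = √227 = 15.1 m/s

v = 15.1 m/s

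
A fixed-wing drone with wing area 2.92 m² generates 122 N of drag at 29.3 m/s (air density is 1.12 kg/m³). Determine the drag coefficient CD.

From D = ½ρv²S·CD, rearranging gives CD = 2D/(ρv²S).
CD = 2 × 122 / (1.12 × 29.3² × 2.92) = 0.0869

CD = 0.0869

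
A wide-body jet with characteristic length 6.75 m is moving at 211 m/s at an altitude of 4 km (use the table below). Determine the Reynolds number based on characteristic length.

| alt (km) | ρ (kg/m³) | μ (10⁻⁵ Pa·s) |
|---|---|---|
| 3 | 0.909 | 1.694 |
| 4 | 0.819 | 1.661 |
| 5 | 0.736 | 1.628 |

Re = 7.02×10^7

At 4 km, from the table: ρ = 0.819 kg/m³, μ = 1.661×10⁻⁵ Pa·s.
Re = ρ·v·c/μ = 0.819 × 211 × 6.75 / (1.661×10⁻⁵) = 7.02×10^7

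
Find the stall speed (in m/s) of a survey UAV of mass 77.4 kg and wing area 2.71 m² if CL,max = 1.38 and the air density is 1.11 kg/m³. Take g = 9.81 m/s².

At stall, lift equals weight: L = W = m·g = 77.4 × 9.81 = 759.3 N.
V_stall = √(2W/(ρ·S·CL,max)) = √(2 × 759.3 / (1.11 × 2.71 × 1.38))
V_stall = √365.8 = 19.1 m/s

V_stall = 19.1 m/s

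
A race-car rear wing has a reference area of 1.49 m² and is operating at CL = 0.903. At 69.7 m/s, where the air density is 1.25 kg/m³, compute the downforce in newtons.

L = 4090 N

Dynamic pressure q = ½ρv² = ½ × 1.25 × 69.7² = 3036 Pa.
L = q·S·CL = 3036 × 1.49 × 0.903 = 4090 N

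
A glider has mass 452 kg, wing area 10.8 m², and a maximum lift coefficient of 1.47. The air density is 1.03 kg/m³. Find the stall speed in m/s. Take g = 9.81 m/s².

Stall occurs when L = W at CL,max. W = mg = 452 × 9.81 = 4434 N.
V_stall = √(2W/(ρ·S·CL,max)) = √(2 × 4434 / (1.03 × 10.8 × 1.47))
V_stall = √542.3 = 23.3 m/s

V_stall = 23.3 m/s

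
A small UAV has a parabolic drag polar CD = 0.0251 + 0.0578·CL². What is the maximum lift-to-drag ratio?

(L/D)max = 13.1

For CD = CD0 + K·CL², (L/D)max occurs at CL* = √(CD0/K) and equals 1/(2√(K·CD0)).
(L/D)max = 1/(2√(0.0578 × 0.0251)) = 1/(2 × 0.03809) = 13.1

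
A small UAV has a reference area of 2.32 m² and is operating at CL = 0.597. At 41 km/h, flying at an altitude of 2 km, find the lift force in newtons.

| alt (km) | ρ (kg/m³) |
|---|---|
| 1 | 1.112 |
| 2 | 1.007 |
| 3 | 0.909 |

L = 90.5 N

At 2 km, from the table: ρ = 1.007 kg/m³.
Convert speed: v = 41 km/h ÷ 3.6 = 11.39 m/s.
L = ½ρv²S·CL = ½ × 1.007 × 11.39² × 2.32 × 0.597 = 90.5 N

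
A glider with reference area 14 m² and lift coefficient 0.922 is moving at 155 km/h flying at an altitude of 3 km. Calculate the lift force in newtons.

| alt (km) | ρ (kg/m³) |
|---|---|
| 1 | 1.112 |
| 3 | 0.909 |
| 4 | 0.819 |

L = 10900 N

At 3 km, from the table: ρ = 0.909 kg/m³.
Convert speed: v = 155 km/h ÷ 3.6 = 43.06 m/s.
L = ½ρv²S·CL = ½ × 0.909 × 43.06² × 14 × 0.922 = 10900 N ≈ 10.9 kN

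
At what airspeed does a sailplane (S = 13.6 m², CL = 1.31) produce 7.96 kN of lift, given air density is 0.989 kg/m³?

L = ½ρv²S·CL ⇒ v = √(2L/(ρ·S·CL))
v = √(2 × 7960 / (0.989 × 13.6 × 1.31)) = √903.5 = 30.1 m/s

v = 30.1 m/s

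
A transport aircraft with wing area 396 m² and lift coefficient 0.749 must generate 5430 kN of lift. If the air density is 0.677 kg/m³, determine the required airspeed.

L = ½ρv²S·CL ⇒ v = √(2L/(ρ·S·CL))
v = √(2 × 5.43×10^6 / (0.677 × 396 × 0.749)) = √54080 = 233 m/s

v = 233 m/s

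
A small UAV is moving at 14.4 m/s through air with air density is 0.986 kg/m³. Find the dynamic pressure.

q = ½ρv² = ½ × 0.986 × 14.4² = 102 Pa

q = 102 Pa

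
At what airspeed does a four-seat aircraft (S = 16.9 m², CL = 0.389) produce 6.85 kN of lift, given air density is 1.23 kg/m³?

v = 41.2 m/s

L = ½ρv²S·CL ⇒ v = √(2L/(ρ·S·CL))
v = √(2 × 6850 / (1.23 × 16.9 × 0.389)) = √1694 = 41.2 m/s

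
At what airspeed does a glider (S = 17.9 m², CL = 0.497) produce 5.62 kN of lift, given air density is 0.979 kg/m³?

v = 35.9 m/s

L = ½ρv²S·CL ⇒ v = √(2L/(ρ·S·CL))
v = √(2 × 5620 / (0.979 × 17.9 × 0.497)) = √1291 = 35.9 m/s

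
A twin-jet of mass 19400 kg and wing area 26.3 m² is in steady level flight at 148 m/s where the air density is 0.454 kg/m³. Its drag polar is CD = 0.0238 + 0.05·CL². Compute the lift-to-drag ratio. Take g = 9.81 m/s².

L/D = 11.2

Weight W = mg = 19400 × 9.81 = 1.9031×10^5 N; in level flight L = W.
Dynamic pressure q = 0.5 × 0.454 × 148² = 4972 Pa.
CL = W/(q·S) = 1.9031×10^5 / (4972 × 26.3) = 1.455.
CD = 0.0238 + 0.05 × 1.455² = 0.1297.
L/D = CL/CD = 1.455 / 0.1297 = 11.2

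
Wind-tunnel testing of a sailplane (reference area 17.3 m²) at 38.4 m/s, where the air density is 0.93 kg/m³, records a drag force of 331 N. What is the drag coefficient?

CD = 0.0279

From D = ½ρv²S·CD, rearranging gives CD = 2D/(ρv²S).
CD = 2 × 331 / (0.93 × 38.4² × 17.3) = 0.0279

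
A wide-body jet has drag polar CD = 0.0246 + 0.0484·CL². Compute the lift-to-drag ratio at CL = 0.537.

CD = 0.0246 + 0.0484 × 0.537² = 0.03856
L/D = CL/CD = 0.537 / 0.03856 = 13.9

L/D = 13.9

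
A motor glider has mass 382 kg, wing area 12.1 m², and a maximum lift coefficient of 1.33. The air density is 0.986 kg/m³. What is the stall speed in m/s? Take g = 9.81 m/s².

V_stall = 21.7 m/s

At stall, lift equals weight: L = W = m·g = 382 × 9.81 = 3747 N.
From L = ½ρV²S·CL,max = W: V_stall = √(2W/(ρSCL,max)) = √(2·3747/(0.986·12.1·1.33))
V_stall = √472.3 = 21.7 m/s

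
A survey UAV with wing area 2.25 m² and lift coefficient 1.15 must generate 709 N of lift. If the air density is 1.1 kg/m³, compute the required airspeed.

v = 22.3 m/s

L = ½ρv²S·CL ⇒ v = √(2L/(ρ·S·CL))
v = √(2 × 709 / (1.1 × 2.25 × 1.15)) = √498.2 = 22.3 m/s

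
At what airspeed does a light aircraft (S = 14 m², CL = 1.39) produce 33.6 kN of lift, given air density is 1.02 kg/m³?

L = ½ρv²S·CL ⇒ v = √(2L/(ρ·S·CL))
v = √(2 × 33600 / (1.02 × 14 × 1.39)) = √3386 = 58.2 m/s

v = 58.2 m/s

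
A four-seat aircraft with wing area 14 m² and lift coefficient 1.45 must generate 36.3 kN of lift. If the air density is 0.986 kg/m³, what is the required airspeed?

L = ½ρv²S·CL ⇒ v = √(2L/(ρ·S·CL))
v = √(2 × 36300 / (0.986 × 14 × 1.45)) = √3627 = 60.2 m/s

v = 60.2 m/s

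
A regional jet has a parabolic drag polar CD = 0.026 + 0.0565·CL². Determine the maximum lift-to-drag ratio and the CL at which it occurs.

(L/D)max = 13, at CL = 0.678

For CD = CD0 + K·CL², (L/D)max occurs at CL* = √(CD0/K) and equals 1/(2√(K·CD0)).
(L/D)max = 1/(2√(0.0565 × 0.026)) = 1/(2 × 0.03833) = 13
CL* = √(0.026/0.0565) = 0.678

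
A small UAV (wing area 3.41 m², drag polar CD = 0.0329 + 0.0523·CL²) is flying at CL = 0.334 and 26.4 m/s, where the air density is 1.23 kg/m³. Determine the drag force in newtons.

CD = 0.0329 + 0.0523 × 0.334² = 0.03873
D = ½ρv²S·CD = ½ × 1.23 × 26.4² × 3.41 × 0.03873 = 56.6 N

D = 56.6 N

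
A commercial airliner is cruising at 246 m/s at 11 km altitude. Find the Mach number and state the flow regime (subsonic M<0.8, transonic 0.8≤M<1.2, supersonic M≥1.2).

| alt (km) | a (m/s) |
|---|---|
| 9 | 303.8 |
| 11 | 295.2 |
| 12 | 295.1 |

M = 0.833 (transonic)

At 11 km, from the table: a = 295.2 m/s.
M = v/a = 246 / 295.2 = 0.833
M = 0.833 → transonic.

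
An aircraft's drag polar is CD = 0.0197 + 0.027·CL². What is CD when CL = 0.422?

CD = 0.0197 + 0.027 × 0.422² = 0.0197 + 0.004808 = 0.0245

CD = 0.0245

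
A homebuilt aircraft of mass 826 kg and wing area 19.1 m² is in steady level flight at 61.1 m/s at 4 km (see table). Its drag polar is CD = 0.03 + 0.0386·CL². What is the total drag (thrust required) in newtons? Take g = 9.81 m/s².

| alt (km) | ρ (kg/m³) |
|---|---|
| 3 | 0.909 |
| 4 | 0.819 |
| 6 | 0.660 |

At 4 km, from the table: ρ = 0.819 kg/m³.
In steady level flight, lift balances weight: W = mg = 826 × 9.81 = 8103.1 N.
q = ½ρv² = ½ × 0.819 × 61.1² = 1529 Pa.
CL = W/(q·S) = 8103.1 / (1529 × 19.1) = 0.2775.
CD = 0.03 + 0.0386 × 0.2775² = 0.03297.
D = q·S·CD = 1529 × 19.1 × 0.03297 = 962.8 N

D = 963 N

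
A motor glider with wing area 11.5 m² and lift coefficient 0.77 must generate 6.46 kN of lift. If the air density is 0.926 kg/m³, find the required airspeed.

v = 39.7 m/s

L = ½ρv²S·CL ⇒ v = √(2L/(ρ·S·CL))
v = √(2 × 6460 / (0.926 × 11.5 × 0.77)) = √1576 = 39.7 m/s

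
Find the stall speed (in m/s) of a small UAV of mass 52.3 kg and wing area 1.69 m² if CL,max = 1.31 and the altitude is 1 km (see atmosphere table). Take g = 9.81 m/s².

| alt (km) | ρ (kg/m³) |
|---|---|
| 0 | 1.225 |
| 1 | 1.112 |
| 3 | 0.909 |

At 1 km, from the table: ρ = 1.112 kg/m³.
At stall, lift equals weight: L = W = m·g = 52.3 × 9.81 = 513.1 N.
From L = ½ρV²S·CL,max = W: V_stall = √(2W/(ρSCL,max)) = √(2·513.1/(1.112·1.69·1.31))
V_stall = √416.8 = 20.4 m/s

V_stall = 20.4 m/s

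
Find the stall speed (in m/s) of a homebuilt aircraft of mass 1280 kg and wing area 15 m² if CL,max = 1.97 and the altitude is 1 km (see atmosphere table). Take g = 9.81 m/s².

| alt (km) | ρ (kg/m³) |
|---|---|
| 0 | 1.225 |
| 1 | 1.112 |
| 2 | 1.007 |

At 1 km, from the table: ρ = 1.112 kg/m³.
At stall, lift equals weight: L = W = m·g = 1280 × 9.81 = 12560 N.
From L = ½ρV²S·CL,max = W: V_stall = √(2W/(ρSCL,max)) = √(2·12560/(1.112·15·1.97))
V_stall = √764.3 = 27.6 m/s

V_stall = 27.6 m/s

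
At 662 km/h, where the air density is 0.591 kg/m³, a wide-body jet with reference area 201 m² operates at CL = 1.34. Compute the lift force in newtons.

Convert speed: v = 662 km/h ÷ 3.6 = 183.9 m/s.
L = ½ρv²S·CL = ½ × 0.591 × 183.9² × 201 × 1.34 = 2.69×10^6 N ≈ 2690 kN

L = 2.69×10^6 N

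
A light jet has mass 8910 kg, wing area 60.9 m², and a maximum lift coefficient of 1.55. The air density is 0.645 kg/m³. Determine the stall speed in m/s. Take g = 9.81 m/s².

V_stall = 53.6 m/s

Stall occurs when L = W at CL,max. W = mg = 8910 × 9.81 = 87410 N.
V_stall = √(2W/(ρ·S·CL,max)) = √(2 × 87410 / (0.645 × 60.9 × 1.55))
V_stall = √2871 = 53.6 m/s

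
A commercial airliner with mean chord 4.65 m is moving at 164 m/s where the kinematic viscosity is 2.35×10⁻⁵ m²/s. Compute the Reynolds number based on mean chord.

Re = v·c/ν = 164 × 4.65 / (2.35×10⁻⁵) = 3.25×10^7

Re = 3.25×10^7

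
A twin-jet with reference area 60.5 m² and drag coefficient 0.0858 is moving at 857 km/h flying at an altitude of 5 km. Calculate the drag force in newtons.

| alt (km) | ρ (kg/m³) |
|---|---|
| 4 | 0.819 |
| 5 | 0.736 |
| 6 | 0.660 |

At 5 km, from the table: ρ = 0.736 kg/m³.
Convert speed: v = 857 km/h ÷ 3.6 = 238.1 m/s.
D = ½ρv²S·CD = ½ × 0.736 × 238.1² × 60.5 × 0.0858 = 1.08×10^5 N ≈ 108 kN

D = 1.08×10^5 N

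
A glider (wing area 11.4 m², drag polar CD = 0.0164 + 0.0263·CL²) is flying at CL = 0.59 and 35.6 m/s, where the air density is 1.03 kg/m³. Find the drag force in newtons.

CD = 0.0164 + 0.0263 × 0.59² = 0.02556
D = ½ρv²S·CD = ½ × 1.03 × 35.6² × 11.4 × 0.02556 = 190 N

D = 190 N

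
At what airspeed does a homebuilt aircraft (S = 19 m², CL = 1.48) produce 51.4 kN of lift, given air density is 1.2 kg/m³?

L = ½ρv²S·CL ⇒ v = √(2L/(ρ·S·CL))
v = √(2 × 51400 / (1.2 × 19 × 1.48)) = √3046 = 55.2 m/s

v = 55.2 m/s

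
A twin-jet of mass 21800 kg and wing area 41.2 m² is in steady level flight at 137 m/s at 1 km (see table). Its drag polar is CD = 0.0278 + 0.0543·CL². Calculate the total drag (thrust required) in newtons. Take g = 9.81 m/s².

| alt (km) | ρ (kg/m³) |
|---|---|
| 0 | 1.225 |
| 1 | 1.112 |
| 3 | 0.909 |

At 1 km, from the table: ρ = 1.112 kg/m³.
Weight W = mg = 21800 × 9.81 = 2.1386×10^5 N; in level flight L = W.
Dynamic pressure q = 0.5 × 1.112 × 137² = 10440 Pa.
Required CL = L/(qS) = 2.1386×10^5/(10440·41.2) = 0.4974.
CD = 0.0278 + 0.0543 × 0.4974² = 0.04123.
D = q·S·CD = 10440 × 41.2 × 0.04123 = 17730 N

D = 17700 N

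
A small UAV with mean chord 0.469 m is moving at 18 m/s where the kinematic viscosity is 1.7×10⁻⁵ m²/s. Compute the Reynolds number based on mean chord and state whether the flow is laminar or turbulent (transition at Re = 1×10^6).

Re = v·c/ν = 18 × 0.469 / (1.7×10⁻⁵) = 4.97×10^5
Since 4.97×10^5 < 1×10^6, the flow is laminar.

Re = 4.97×10^5 (laminar)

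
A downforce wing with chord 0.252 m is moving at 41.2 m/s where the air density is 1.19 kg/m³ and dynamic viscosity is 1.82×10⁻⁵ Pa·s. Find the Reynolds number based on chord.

Re = 6.79×10^5

Re = ρ·v·c/μ = 1.19 × 41.2 × 0.252 / (1.82×10⁻⁵) = 6.79×10^5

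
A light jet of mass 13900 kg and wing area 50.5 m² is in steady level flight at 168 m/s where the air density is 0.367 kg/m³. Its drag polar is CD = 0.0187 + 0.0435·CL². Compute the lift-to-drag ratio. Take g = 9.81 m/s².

L/D = 17.1

In steady level flight, lift balances weight: W = mg = 13900 × 9.81 = 1.3636×10^5 N.
Dynamic pressure q = 0.5 × 0.367 × 168² = 5179 Pa.
Required CL = L/(qS) = 1.3636×10^5/(5179·50.5) = 0.5214.
CD = 0.0187 + 0.0435 × 0.5214² = 0.03052.
L/D = CL/CD = 0.5214 / 0.03052 = 17.1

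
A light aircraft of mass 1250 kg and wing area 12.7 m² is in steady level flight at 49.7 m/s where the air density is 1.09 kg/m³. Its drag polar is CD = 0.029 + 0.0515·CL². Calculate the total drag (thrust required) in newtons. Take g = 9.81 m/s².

In steady level flight, lift balances weight: W = mg = 1250 × 9.81 = 12262 N.
Dynamic pressure q = 0.5 × 1.09 × 49.7² = 1346 Pa.
CL = 2W/(ρv²S) = 2×12262/(1.09×49.7²×12.7) = 0.7172.
CD = 0.029 + 0.0515 × 0.7172² = 0.05549.
D = q·S·CD = 1346 × 12.7 × 0.05549 = 948.8 N

D = 949 N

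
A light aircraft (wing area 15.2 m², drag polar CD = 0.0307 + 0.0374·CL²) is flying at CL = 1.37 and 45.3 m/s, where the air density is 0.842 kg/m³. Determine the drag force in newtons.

CD = 0.0307 + 0.0374 × 1.37² = 0.1009
D = ½ρv²S·CD = ½ × 0.842 × 45.3² × 15.2 × 0.1009 = 1320 N

D = 1320 N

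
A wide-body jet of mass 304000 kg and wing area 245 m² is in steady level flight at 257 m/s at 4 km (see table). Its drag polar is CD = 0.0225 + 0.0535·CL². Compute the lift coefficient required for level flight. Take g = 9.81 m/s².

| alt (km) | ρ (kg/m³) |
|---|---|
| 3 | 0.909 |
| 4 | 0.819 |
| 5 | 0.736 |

At 4 km, from the table: ρ = 0.819 kg/m³.
Weight W = mg = 304000 × 9.81 = 2.9822×10^6 N; in level flight L = W.
q = ½ρv² = ½ × 0.819 × 257² = 27050 Pa.
CL = W/(q·S) = 2.9822×10^6 / (27050 × 245) = 0.45.

CL = 0.45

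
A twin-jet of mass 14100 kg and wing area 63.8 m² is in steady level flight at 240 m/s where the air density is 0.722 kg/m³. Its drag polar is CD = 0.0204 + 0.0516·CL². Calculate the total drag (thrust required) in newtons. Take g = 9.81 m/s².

D = 27800 N

Level flight ⇒ L = W = m·g = 14100 × 9.81 = 1.3832×10^5 N.
Dynamic pressure q = 0.5 × 0.722 × 240² = 20790 Pa.
CL = 2W/(ρv²S) = 2×1.3832×10^5/(0.722×240²×63.8) = 0.1043.
CD = 0.0204 + 0.0516 × 0.1043² = 0.02096.
D = q·S·CD = 20790 × 63.8 × 0.02096 = 27810 N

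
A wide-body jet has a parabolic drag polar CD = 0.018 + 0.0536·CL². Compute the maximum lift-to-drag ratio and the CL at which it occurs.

For CD = CD0 + K·CL², (L/D)max occurs at CL* = √(CD0/K) and equals 1/(2√(K·CD0)).
(L/D)max = 1/(2√(0.0536 × 0.018)) = 1/(2 × 0.03106) = 16.1
CL* = √(0.018/0.0536) = 0.58

(L/D)max = 16.1, at CL = 0.58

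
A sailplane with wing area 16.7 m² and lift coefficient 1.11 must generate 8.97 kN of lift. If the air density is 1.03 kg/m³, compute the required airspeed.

v = 30.7 m/s

L = ½ρv²S·CL ⇒ v = √(2L/(ρ·S·CL))
v = √(2 × 8970 / (1.03 × 16.7 × 1.11)) = √939.6 = 30.7 m/s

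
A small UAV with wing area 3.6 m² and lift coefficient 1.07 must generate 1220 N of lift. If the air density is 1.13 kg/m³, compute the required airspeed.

v = 23.7 m/s

L = ½ρv²S·CL ⇒ v = √(2L/(ρ·S·CL))
v = √(2 × 1220 / (1.13 × 3.6 × 1.07)) = √560.6 = 23.7 m/s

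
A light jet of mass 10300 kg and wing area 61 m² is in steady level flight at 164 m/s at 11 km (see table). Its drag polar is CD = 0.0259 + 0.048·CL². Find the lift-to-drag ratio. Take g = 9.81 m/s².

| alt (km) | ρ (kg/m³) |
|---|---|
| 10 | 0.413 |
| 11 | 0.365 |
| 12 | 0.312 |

At 11 km, from the table: ρ = 0.365 kg/m³.
Weight W = mg = 10300 × 9.81 = 1.0104×10^5 N; in level flight L = W.
Dynamic pressure q = 0.5 × 0.365 × 164² = 4909 Pa.
CL = 2W/(ρv²S) = 2×1.0104×10^5/(0.365×164²×61) = 0.3375.
CD = 0.0259 + 0.048 × 0.3375² = 0.03137.
L/D = CL/CD = 0.3375 / 0.03137 = 10.8

L/D = 10.8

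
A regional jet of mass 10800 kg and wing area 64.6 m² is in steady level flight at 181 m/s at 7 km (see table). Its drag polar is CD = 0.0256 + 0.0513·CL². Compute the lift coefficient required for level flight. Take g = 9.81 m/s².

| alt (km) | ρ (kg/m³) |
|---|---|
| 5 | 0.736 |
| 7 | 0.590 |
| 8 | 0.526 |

CL = 0.17

At 7 km, from the table: ρ = 0.590 kg/m³.
Weight W = mg = 10800 × 9.81 = 1.0595×10^5 N; in level flight L = W.
Dynamic pressure q = 0.5 × 0.59 × 181² = 9664 Pa.
Required CL = L/(qS) = 1.0595×10^5/(9664·64.6) = 0.1697.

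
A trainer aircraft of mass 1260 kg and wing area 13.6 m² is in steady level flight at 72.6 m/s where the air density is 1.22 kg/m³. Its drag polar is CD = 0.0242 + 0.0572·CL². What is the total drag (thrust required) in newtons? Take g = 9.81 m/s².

Weight W = mg = 1260 × 9.81 = 12361 N; in level flight L = W.
q = ½ρv² = ½ × 1.22 × 72.6² = 3215 Pa.
Required CL = L/(qS) = 12361/(3215·13.6) = 0.2827.
CD = 0.0242 + 0.0572 × 0.2827² = 0.02877.
D = q·S·CD = 3215 × 13.6 × 0.02877 = 1258 N

D = 1260 N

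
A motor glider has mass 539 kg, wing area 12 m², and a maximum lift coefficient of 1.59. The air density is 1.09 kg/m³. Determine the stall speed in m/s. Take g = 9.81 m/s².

V_stall = 22.5 m/s

At stall, lift equals weight: L = W = m·g = 539 × 9.81 = 5288 N.
From L = ½ρV²S·CL,max = W: V_stall = √(2W/(ρSCL,max)) = √(2·5288/(1.09·12·1.59))
V_stall = √508.5 = 22.5 m/s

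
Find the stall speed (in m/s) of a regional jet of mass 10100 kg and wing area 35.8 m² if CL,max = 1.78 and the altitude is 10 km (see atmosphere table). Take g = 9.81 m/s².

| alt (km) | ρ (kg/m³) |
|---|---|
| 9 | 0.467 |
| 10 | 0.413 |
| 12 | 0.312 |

V_stall = 86.8 m/s

At 10 km, from the table: ρ = 0.413 kg/m³.
At stall, lift equals weight: L = W = m·g = 10100 × 9.81 = 99080 N.
From L = ½ρV²S·CL,max = W: V_stall = √(2W/(ρSCL,max)) = √(2·99080/(0.413·35.8·1.78))
V_stall = √7530 = 86.8 m/s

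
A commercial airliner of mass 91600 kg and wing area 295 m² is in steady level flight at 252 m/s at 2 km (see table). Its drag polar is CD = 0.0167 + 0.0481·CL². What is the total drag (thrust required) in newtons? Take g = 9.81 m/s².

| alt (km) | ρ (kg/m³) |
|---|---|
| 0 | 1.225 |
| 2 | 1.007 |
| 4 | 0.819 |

D = 1.62×10^5 N

At 2 km, from the table: ρ = 1.007 kg/m³.
Level flight ⇒ L = W = m·g = 91600 × 9.81 = 8.986×10^5 N.
q = ½ρv² = ½ × 1.007 × 252² = 31970 Pa.
Required CL = L/(qS) = 8.986×10^5/(31970·295) = 0.09527.
CD = 0.0167 + 0.0481 × 0.09527² = 0.01714.
D = q·S·CD = 31970 × 295 × 0.01714 = 1.616×10^5 N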